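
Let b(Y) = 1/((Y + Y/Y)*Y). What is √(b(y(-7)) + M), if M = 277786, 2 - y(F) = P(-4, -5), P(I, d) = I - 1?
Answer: √217784238/28 ≈ 527.05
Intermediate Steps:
P(I, d) = -1 + I
y(F) = 7 (y(F) = 2 - (-1 - 4) = 2 - 1*(-5) = 2 + 5 = 7)
b(Y) = 1/(Y*(1 + Y)) (b(Y) = 1/((Y + 1)*Y) = 1/((1 + Y)*Y) = 1/(Y*(1 + Y)))
√(b(y(-7)) + M) = √(1/(7*(1 + 7)) + 277786) = √((⅐)/8 + 277786) = √((⅐)*(⅛) + 277786) = √(1/56 + 277786) = √(15556017/56) = √217784238/28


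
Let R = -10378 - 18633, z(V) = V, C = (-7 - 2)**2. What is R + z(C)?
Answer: -28930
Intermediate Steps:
C = 81 (C = (-9)**2 = 81)
R = -29011
R + z(C) = -29011 + 81 = -28930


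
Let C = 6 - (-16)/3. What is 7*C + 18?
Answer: 292/3 ≈ 97.333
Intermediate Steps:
C = 34/3 (C = 6 - (-16)/3 = 6 - 4*(-4/3) = 6 + 16/3 = 34/3 ≈ 11.333)
7*C + 18 = 7*(34/3) + 18 = 238/3 + 18 = 292/3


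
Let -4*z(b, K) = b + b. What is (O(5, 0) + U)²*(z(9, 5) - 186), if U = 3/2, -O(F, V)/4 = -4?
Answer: -466725/8 ≈ -58341.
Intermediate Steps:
O(F, V) = 16 (O(F, V) = -4*(-4) = 16)
z(b, K) = -b/2 (z(b, K) = -(b + b)/4 = -b/2)
U = 3/2 (U = 3*(½) = 3/2 ≈ 1.5000)
(O(5, 0) + U)²*(z(9, 5) - 186) = (16 + 3/2)²*(-½*9 - 186) = (35/2)²*(-9/2 - 186) = (1225/4)*(-381/2) = -466725/8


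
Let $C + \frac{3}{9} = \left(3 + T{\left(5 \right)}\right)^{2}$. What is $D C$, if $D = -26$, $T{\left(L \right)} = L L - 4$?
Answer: $- \frac{44902}{3} \approx -14967.0$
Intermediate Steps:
$T{\left(L \right)} = -4 + L^{2}$ ($T{\left(L \right)} = L^{2} - 4 = -4 + L^{2}$)
$C = \frac{1727}{3}$ ($C = - \frac{1}{3} + \left(3 - \left(4 - 5^{2}\right)\right)^{2} = - \frac{1}{3} + \left(3 + \left(-4 + 25\right)\right)^{2} = - \frac{1}{3} + \left(3 + 21\right)^{2} = - \frac{1}{3} + 24^{2} = - \frac{1}{3} + 576 = \frac{1727}{3} \approx 575.67$)
$D C = \left(-26\right) \frac{1727}{3} = - \frac{44902}{3}$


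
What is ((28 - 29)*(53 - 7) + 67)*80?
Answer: 1680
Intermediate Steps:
((28 - 29)*(53 - 7) + 67)*80 = (-1*46 + 67)*80 = (-46 + 67)*80 = 21*80 = 1680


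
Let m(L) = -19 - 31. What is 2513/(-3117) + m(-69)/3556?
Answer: -4546039/5542026 ≈ -0.82028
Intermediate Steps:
m(L) = -50
2513/(-3117) + m(-69)/3556 = 2513/(-3117) - 50/3556 = 2513*(-1/3117) - 50*1/3556 = -2513/3117 - 25/1778 = -4546039/5542026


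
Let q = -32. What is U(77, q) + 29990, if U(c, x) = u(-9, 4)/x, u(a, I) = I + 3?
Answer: 959673/32 ≈ 29990.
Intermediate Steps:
u(a, I) = 3 + I
U(c, x) = 7/x (U(c, x) = (3 + 4)/x = 7/x)
U(77, q) + 29990 = 7/(-32) + 29990 = 7*(-1/32) + 29990 = -7/32 + 29990 = 959673/32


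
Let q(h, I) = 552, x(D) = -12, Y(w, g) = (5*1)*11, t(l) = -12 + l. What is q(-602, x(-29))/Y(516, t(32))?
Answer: 552/55 ≈ 10.036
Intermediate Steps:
Y(w, g) = 55 (Y(w, g) = 5*11 = 55)
q(-602, x(-29))/Y(516, t(32)) = 552/55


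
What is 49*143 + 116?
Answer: 7123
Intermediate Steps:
49*143 + 116 = 7007 + 116 = 7123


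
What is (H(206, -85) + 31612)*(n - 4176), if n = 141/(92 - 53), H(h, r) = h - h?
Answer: -1714666492/13 ≈ -1.3190e+8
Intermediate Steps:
H(h, r) = 0
n = 47/13 (n = 141/39 = 141*(1/39) = 47/13 ≈ 3.6154)
(H(206, -85) + 31612)*(n - 4176) = (0 + 31612)*(47/13 - 4176) = 31612*(-54241/13) = -1714666492/13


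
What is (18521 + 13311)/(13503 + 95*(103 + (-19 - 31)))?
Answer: 692/403 ≈ 1.7171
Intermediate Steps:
(18521 + 13311)/(13503 + 95*(103 + (-19 - 31))) = 31832/(13503 + 95*(103 - 50)) = 31832/(13503 + 95*53) = 31832/(13503 + 5035) = 31832/18538 = 31832*(1/18538) = 692/403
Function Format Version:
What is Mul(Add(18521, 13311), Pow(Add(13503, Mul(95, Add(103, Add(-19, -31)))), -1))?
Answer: Rational(692, 403) ≈ 1.7171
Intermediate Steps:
Mul(Add(18521, 13311), Pow(Add(13503, Mul(95, Add(103, Add(-19, -31)))), -1)) = Mul(31832, Pow(Add(13503, Mul(95, Add(103, -50))), -1)) = Mul(31832, Pow(Add(13503, Mul(95, 53)), -1)) = Mul(31832, Pow(Add(13503, 5035), -1)) = Mul(31832, Pow(18538, -1)) = Mul(31832, Rational(1, 18538)) = Rational(692, 403)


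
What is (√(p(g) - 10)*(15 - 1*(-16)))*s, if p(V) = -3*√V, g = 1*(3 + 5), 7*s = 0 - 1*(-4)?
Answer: 124*√(-10 - 6*√2)/7 ≈ 76.162*I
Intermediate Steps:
s = 4/7 (s = (0 - 1*(-4))/7 = (0 + 4)/7 = (⅐)*4 = 4/7 ≈ 0.57143)
g = 8 (g = 1*8 = 8)
(√(p(g) - 10)*(15 - 1*(-16)))*s = (√(-6*√2 - 10)*(15 - 1*(-16)))*(4/7) = (√(-6*√2 - 10)*(15 + 16))*(4/7) = (√(-6*√2 - 10)*31)*(4/7) = (√(-10 - 6*√2)*31)*(4/7) = (31*√(-10 - 6*√2))*(4/7) = 124*√(-10 - 6*√2)/7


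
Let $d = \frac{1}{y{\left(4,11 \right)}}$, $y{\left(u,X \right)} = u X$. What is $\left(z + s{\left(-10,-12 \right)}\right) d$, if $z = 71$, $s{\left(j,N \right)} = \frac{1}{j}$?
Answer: $\frac{709}{440} \approx 1.6114$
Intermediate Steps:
$y{\left(u,X \right)} = X u$
$d = \frac{1}{44}$ ($d = \frac{1}{11 \cdot 4} = \frac{1}{44} \approx 0.022727$)
$\left(z + s{\left(-10,-12 \right)}\right) d = \left(71 + \frac{1}{-10}\right) \frac{1}{44} = \left(71 - \frac{1}{10}\right) \frac{1}{44} = \frac{709}{10} \cdot \frac{1}{44} = \frac{709}{440}$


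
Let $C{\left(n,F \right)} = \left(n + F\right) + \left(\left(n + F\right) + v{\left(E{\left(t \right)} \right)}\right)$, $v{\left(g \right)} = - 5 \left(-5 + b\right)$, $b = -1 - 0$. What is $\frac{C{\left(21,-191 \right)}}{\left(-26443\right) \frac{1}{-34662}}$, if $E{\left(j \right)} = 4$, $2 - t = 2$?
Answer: $- \frac{346620}{853} \approx -406.35$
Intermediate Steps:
$t = 0$ ($t = 2 - 2 = 0$)
$b = -1$ ($b = -1 + 0 = -1$)
$v{\left(g \right)} = 30$ ($v{\left(g \right)} = - 5 \left(-5 - 1\right) = \left(-5\right) \left(-6\right) = 30$)
$C{\left(n,F \right)} = 30 + 2 F + 2 n$ ($C{\left(n,F \right)} = \left(n + F\right) + \left(\left(n + F\right) + 30\right) = \left(F + n\right) + \left(\left(F + n\right) + 30\right) = \left(F + n\right) + \left(30 + F + n\right) = 30 + 2 F + 2 n$)
$\frac{C{\left(21,-191 \right)}}{\left(-26443\right) \frac{1}{-34662}} = \frac{30 + 2 \left(-191\right) + 2 \cdot 21}{\left(-26443\right) \frac{1}{-34662}} = \frac{30 - 382 + 42}{\left(-26443\right) \left(- \frac{1}{34662}\right)} = - \frac{310}{\frac{26443}{34662}} = \left(-310\right) \frac{34662}{26443} = - \frac{346620}{853}$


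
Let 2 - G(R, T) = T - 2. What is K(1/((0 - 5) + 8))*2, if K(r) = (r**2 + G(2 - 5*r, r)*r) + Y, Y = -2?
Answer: -4/3 ≈ -1.3333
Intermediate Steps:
G(R, T) = 4 - T (G(R, T) = 2 - (T - 2) = 2 - (-2 + T) = 2 + (2 - T) = 4 - T)
K(r) = -2 + r**2 + r*(4 - r) (K(r) = (r**2 + (4 - r)*r) - 2 = (r**2 + r*(4 - r)) - 2 = -2 + r**2 + r*(4 - r))
K(1/((0 - 5) + 8))*2 = (-2 + 4/((0 - 5) + 8))*2 = (-2 + 4/(-5 + 8))*2 = (-2 + 4/3)*2 = -2/3*2 = -4/3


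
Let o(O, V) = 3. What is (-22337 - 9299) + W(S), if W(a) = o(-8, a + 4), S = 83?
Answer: -31633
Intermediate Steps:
W(a) = 3
(-22337 - 9299) + W(S) = (-22337 - 9299) + 3 = -31636 + 3 = -31633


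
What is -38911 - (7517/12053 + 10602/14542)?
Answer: -3410175980753/87637363 ≈ -38912.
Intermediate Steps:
-38911 - (7517/12053 + 10602/14542) = -38911 - (7517*(1/12053) + 10602*(1/14542)) = -38911 - (7517/12053 + 5301/7271) = -38911 - 1*118549060/87637363 = -38911 - 118549060/87637363 = -3410175980753/87637363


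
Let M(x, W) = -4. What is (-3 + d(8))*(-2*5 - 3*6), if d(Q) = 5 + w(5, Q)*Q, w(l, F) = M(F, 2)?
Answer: 840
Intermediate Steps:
w(l, F) = -4
d(Q) = 5 - 4*Q
(-3 + d(8))*(-2*5 - 3*6) = (-3 + (5 - 4*8))*(-2*5 - 3*6) = (-3 + (5 - 32))*(-10 - 18) = (-3 - 27)*(-28) = -30*(-28) = 840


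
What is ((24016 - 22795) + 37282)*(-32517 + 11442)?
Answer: -811450725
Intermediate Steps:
((24016 - 22795) + 37282)*(-32517 + 11442) = (1221 + 37282)*(-21075) = 38503*(-21075) = -811450725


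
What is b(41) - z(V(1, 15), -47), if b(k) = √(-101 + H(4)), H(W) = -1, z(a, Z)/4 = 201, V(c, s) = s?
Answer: -804 + I*√102 ≈ -804.0 + 10.1*I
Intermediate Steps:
z(a, Z) = 804 (z(a, Z) = 4*201 = 804)
b(k) = I*√102 (b(k) = √(-101 - 1) = √(-102) = I*√102)
b(41) - z(V(1, 15), -47) = I*√102 - 1*804 = I*√102 - 804 = -804 + I*√102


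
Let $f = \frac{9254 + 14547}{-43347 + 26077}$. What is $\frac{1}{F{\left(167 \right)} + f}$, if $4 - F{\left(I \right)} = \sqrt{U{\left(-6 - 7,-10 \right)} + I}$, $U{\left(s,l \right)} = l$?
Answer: $- \frac{781968330}{44775517459} - \frac{298252900 \sqrt{157}}{44775517459} \approx -0.10093$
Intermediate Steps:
$f = - \frac{23801}{17270}$ ($f = \frac{23801}{-17270} = 23801 \left(- \frac{1}{17270}\right) = - \frac{23801}{17270} \approx -1.3782$)
$F{\left(I \right)} = 4 - \sqrt{-10 + I}$
$\frac{1}{F{\left(167 \right)} + f} = \frac{1}{\left(4 - \sqrt{-10 + 167}\right) - \frac{23801}{17270}} = \frac{1}{\left(4 - \sqrt{157}\right) - \frac{23801}{17270}} = \frac{1}{\frac{45279}{17270} - \sqrt{157}}$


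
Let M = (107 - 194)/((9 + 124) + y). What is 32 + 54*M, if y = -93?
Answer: -1709/20 ≈ -85.450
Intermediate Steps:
M = -87/40 (M = (107 - 194)/((9 + 124) - 93) = -87/(133 - 93) = -87/40 ≈ -2.1750)
32 + 54*M = 32 + 54*(-87/40) = 32 - 2349/20 = -1709/20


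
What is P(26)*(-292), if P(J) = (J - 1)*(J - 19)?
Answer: -51100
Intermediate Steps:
P(J) = (-1 + J)*(-19 + J)
P(26)*(-292) = (19 + 26² - 20*26)*(-292) = (19 + 676 - 520)*(-292) = 175*(-292) = -51100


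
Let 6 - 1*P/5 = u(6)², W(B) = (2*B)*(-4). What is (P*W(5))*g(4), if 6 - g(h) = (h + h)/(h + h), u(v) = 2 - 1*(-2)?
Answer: 10000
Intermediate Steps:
u(v) = 4 (u(v) = 2 + 2 = 4)
W(B) = -8*B
g(h) = 5 (g(h) = 6 - (h + h)/(h + h) = 6 - 2*h/(2*h) = 6 - 2*h*1/(2*h) = 6 - 1*1 = 6 - 1 = 5)
P = -50 (P = 30 - 5*4² = 30 - 5*16 = 30 - 80 = -50)
(P*W(5))*g(4) = -(-400)*5*5 = -50*(-40)*5 = 2000*5 = 10000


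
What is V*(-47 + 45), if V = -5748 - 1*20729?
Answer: 52954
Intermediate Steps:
V = -26477 (V = -5748 - 20729 = -26477)
V*(-47 + 45) = -26477*(-47 + 45) = -26477*(-2) = 52954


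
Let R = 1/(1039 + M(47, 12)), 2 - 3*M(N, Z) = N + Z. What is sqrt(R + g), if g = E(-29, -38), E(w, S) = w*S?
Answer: sqrt(286630455)/510 ≈ 33.196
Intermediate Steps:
M(N, Z) = 2/3 - N/3 - Z/3 (M(N, Z) = 2/3 - (N + Z)/3 = 2/3 + (-N/3 - Z/3) = 2/3 - N/3 - Z/3)
E(w, S) = S*w
g = 1102 (g = -38*(-29) = 1102)
R = 1/1020 (R = 1/(1039 + (2/3 - 1/3*47 - 1/3*12)) = 1/(1039 + (2/3 - 47/3 - 4)) = 1/(1039 - 19) = 1/1020 ≈ 0.00098039)
sqrt(R + g) = sqrt(1/1020 + 1102) = sqrt(1124041/1020) = sqrt(286630455)/510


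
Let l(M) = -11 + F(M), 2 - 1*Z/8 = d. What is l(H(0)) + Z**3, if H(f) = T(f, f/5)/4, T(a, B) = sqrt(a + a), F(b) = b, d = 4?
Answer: -4107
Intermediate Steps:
Z = -16 (Z = 16 - 8*4 = 16 - 32 = -16)
T(a, B) = sqrt(2)*sqrt(a) (T(a, B) = sqrt(2*a) = sqrt(2)*sqrt(a))
H(f) = sqrt(2)*sqrt(f)/4 (H(f) = (sqrt(2)*sqrt(f))/4 = (sqrt(2)*sqrt(f))*(1/4) = sqrt(2)*sqrt(f)/4)
l(M) = -11 + M
l(H(0)) + Z**3 = (-11 + sqrt(2)*sqrt(0)/4) + (-16)**3 = (-11 + (1/4)*sqrt(2)*0) - 4096 = (-11 + 0) - 4096 = -11 - 4096 = -4107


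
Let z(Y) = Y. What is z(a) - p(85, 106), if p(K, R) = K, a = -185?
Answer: -270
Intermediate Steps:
z(a) - p(85, 106) = -185 - 1*85 = -185 - 85 = -270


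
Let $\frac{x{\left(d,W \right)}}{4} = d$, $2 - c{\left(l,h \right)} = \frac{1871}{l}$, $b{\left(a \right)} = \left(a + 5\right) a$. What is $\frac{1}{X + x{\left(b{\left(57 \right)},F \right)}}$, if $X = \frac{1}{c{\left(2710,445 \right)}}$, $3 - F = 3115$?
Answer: $\frac{3549}{50171374} \approx 7.0738 \cdot 10^{-5}$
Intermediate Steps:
$F = -3112$ ($F = 3 - 3115 = -3112$)
$b{\left(a \right)} = a \left(5 + a\right)$ ($b{\left(a \right)} = \left(5 + a\right) a = a \left(5 + a\right)$)
$c{\left(l,h \right)} = 2 - \frac{1871}{l}$
$x{\left(d,W \right)} = 4 d$
$X = \frac{2710}{3549}$ ($X = \frac{1}{2 - \frac{1871}{2710}} = \frac{1}{\frac{3549}{2710}} = \frac{2710}{3549} \approx 0.7636$)
$\frac{1}{X + x{\left(b{\left(57 \right)},F \right)}} = \frac{1}{\frac{2710}{3549} + 4 \cdot 57 \left(5 + 57\right)} = \frac{1}{\frac{2710}{3549} + 4 \cdot 57 \cdot 62} = \frac{1}{\frac{2710}{3549} + 4 \cdot 3534} = \frac{1}{\frac{2710}{3549} + 14136} = \frac{1}{\frac{50171374}{3549}} = \frac{3549}{50171374}$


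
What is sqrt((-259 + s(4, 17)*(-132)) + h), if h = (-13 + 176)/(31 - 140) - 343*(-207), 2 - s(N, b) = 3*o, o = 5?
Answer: sqrt(860855731)/109 ≈ 269.18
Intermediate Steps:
s(N, b) = -13 (s(N, b) = 2 - 3*5 = 2 - 1*15 = 2 - 15 = -13)
h = 7738946/109 (h = 163/(-109) + 71001 = 163*(-1/109) + 71001 = -163/109 + 71001 = 7738946/109 ≈ 71000.)
sqrt((-259 + s(4, 17)*(-132)) + h) = sqrt((-259 - 13*(-132)) + 7738946/109) = sqrt((-259 + 1716) + 7738946/109) = sqrt(1457 + 7738946/109) = sqrt(7897759/109) = sqrt(860855731)/109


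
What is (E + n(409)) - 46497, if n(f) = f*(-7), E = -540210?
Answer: -589570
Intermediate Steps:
n(f) = -7*f
(E + n(409)) - 46497 = (-540210 - 7*409) - 46497 = (-540210 - 2863) - 46497 = -543073 - 46497 = -589570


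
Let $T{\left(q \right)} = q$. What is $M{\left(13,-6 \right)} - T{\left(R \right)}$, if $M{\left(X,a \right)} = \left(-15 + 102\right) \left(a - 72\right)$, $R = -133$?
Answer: $-6653$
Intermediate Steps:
$M{\left(X,a \right)} = -6264 + 87 a$ ($M{\left(X,a \right)} = 87 \left(a - 72\right) = 87 \left(-72 + a\right) = -6264 + 87 a$)
$M{\left(13,-6 \right)} - T{\left(R \right)} = \left(-6264 + 87 \left(-6\right)\right) - -133 = \left(-6264 - 522\right) + 133 = -6786 + 133 = -6653$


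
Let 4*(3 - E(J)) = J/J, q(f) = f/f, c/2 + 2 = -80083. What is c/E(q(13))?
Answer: -640680/11 ≈ -58244.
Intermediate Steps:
c = -160170 (c = -4 + 2*(-80083) = -4 - 160166 = -160170)
q(f) = 1
E(J) = 11/4 (E(J) = 3 - J/(4*J) = 3 - ¼*1 = 3 - ¼ = 11/4)
c/E(q(13)) = -160170/11/4 = -160170*4/11 = -640680/11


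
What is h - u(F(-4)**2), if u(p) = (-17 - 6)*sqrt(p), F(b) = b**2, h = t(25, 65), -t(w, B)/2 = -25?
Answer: 418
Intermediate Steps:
t(w, B) = 50 (t(w, B) = -2*(-25) = 50)
h = 50
u(p) = -23*sqrt(p)
h - u(F(-4)**2) = 50 - (-23)*sqrt(((-4)**2)**2) = 50 - (-23)*sqrt(16**2) = 50 - (-23)*sqrt(256) = 50 - (-23)*16 = 50 - 1*(-368) = 50 + 368 = 418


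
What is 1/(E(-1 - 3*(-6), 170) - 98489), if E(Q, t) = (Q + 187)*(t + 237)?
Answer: -1/15461 ≈ -6.4679e-5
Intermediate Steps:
E(Q, t) = (187 + Q)*(237 + t)
1/(E(-1 - 3*(-6), 170) - 98489) = 1/((44319 + 187*170 + 237*(-1 - 3*(-6)) + (-1 - 3*(-6))*170) - 98489) = 1/((44319 + 31790 + 237*(-1 + 18) + (-1 + 18)*170) - 98489) = 1/((44319 + 31790 + 237*17 + 17*170) - 98489) = 1/((44319 + 31790 + 4029 + 2890) - 98489) = 1/(83028 - 98489) = 1/(-15461) = -1/15461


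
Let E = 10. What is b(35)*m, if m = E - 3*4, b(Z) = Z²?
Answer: -2450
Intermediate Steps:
m = -2 (m = 10 - 3*4 = 10 - 12 = -2)
b(35)*m = 35²*(-2) = 1225*(-2) = -2450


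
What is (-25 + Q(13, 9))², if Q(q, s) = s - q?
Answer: 841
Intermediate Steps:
(-25 + Q(13, 9))² = (-25 + (9 - 1*13))² = (-25 + (9 - 13))² = (-25 - 4)² = (-29)² = 841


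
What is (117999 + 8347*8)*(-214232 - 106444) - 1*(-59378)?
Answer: -59252848522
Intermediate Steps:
(117999 + 8347*8)*(-214232 - 106444) - 1*(-59378) = (117999 + 66776)*(-320676) + 59378 = 184775*(-320676) + 59378 = -59252907900 + 59378 = -59252848522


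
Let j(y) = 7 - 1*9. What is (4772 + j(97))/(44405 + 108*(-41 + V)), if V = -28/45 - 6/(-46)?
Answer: 548550/4591247 ≈ 0.11948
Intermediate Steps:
V = -509/1035 (V = -28*1/45 - 6*(-1/46) = -28/45 + 3/23 = -509/1035 ≈ -0.49179)
j(y) = -2 (j(y) = 7 - 9 = -2)
(4772 + j(97))/(44405 + 108*(-41 + V)) = (4772 - 2)/(44405 + 108*(-41 - 509/1035)) = 4770/(44405 + 108*(-42944/1035)) = 4770/(44405 - 515328/115) = 4770/(4591247/115) = 4770*(115/4591247) = 548550/4591247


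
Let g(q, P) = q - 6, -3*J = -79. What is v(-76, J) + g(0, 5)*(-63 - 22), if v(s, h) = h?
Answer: 1609/3 ≈ 536.33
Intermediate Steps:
J = 79/3 (J = -1/3*(-79) = 79/3 ≈ 26.333)
g(q, P) = -6 + q
v(-76, J) + g(0, 5)*(-63 - 22) = 79/3 + (-6 + 0)*(-63 - 22) = 79/3 - 6*(-85) = 79/3 + 510 = 1609/3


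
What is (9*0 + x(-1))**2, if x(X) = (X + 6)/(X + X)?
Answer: 25/4 ≈ 6.2500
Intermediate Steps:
x(X) = (6 + X)/(2*X) (x(X) = (6 + X)/((2*X)) = (6 + X)*(1/(2*X)) = (6 + X)/(2*X))
(9*0 + x(-1))**2 = (9*0 + (1/2)*(6 - 1)/(-1))**2 = (0 + (1/2)*(-1)*5)**2 = (0 - 5/2)**2 = (-5/2)**2 = 25/4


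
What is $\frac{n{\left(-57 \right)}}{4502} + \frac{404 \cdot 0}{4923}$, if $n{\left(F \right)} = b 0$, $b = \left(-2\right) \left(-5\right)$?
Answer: $0$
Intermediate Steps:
$b = 10$
$n{\left(F \right)} = 0$ ($n{\left(F \right)} = 10 \cdot 0 = 0$)
$\frac{n{\left(-57 \right)}}{4502} + \frac{404 \cdot 0}{4923} = \frac{0}{4502} + \frac{404 \cdot 0}{4923} = 0 \cdot \frac{1}{4502} + 0 \cdot \frac{1}{4923} = 0 + 0 = 0$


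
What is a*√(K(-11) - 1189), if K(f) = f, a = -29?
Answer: -580*I*√3 ≈ -1004.6*I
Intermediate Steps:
a*√(K(-11) - 1189) = -29*√(-11 - 1189) = -580*I*√3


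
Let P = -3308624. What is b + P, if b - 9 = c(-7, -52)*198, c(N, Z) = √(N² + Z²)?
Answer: -3308615 + 198*√2753 ≈ -3.2982e+6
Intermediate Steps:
b = 9 + 198*√2753 (b = 9 + √((-7)² + (-52)²)*198 = 9 + √(49 + 2704)*198 = 9 + √2753*198 = 9 + 198*√2753 ≈ 10398.)
b + P = (9 + 198*√2753) - 3308624 = -3308615 + 198*√2753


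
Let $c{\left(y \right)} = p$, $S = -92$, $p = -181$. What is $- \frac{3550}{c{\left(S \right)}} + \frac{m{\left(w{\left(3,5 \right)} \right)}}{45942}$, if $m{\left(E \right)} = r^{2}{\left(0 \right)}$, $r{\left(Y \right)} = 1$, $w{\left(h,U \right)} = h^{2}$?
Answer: $\frac{163094281}{8315502} \approx 19.613$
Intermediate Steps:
$c{\left(y \right)} = -181$
$m{\left(E \right)} = 1$ ($m{\left(E \right)} = 1^{2} = 1$)
$- \frac{3550}{c{\left(S \right)}} + \frac{m{\left(w{\left(3,5 \right)} \right)}}{45942} = - \frac{3550}{-181} + 1 \cdot \frac{1}{45942} = \left(-3550\right) \left(- \frac{1}{181}\right) + 1 \cdot \frac{1}{45942} = \frac{3550}{181} + \frac{1}{45942} = \frac{163094281}{8315502}$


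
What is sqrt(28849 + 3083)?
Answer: 6*sqrt(887) ≈ 178.70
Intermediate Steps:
sqrt(28849 + 3083) = sqrt(31932) = 6*sqrt(887)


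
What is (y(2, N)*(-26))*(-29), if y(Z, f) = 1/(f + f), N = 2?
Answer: 377/2 ≈ 188.50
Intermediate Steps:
y(Z, f) = 1/(2*f)
(y(2, N)*(-26))*(-29) = (((½)/2)*(-26))*(-29) = (((½)*(½))*(-26))*(-29) = ((¼)*(-26))*(-29) = -13/2*(-29) = 377/2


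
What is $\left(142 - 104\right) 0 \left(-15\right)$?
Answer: $0$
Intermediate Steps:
$\left(142 - 104\right) 0 \left(-15\right) = 38 \cdot 0 = 0$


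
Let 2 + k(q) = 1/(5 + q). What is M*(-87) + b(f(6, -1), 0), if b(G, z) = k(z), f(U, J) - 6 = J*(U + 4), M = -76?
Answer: 33051/5 ≈ 6610.2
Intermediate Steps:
k(q) = -2 + 1/(5 + q)
f(U, J) = 6 + J*(4 + U) (f(U, J) = 6 + J*(U + 4) = 6 + J*(4 + U))
b(G, z) = (-9 - 2*z)/(5 + z)
M*(-87) + b(f(6, -1), 0) = -76*(-87) + (-9 - 2*0)/(5 + 0) = 6612 + (-9 + 0)/5 = 6612 + (⅕)*(-9) = 6612 - 9/5 = 33051/5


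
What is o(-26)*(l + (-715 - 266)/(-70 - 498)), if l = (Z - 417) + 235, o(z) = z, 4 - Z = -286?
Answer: -810225/284 ≈ -2852.9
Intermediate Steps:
Z = 290 (Z = 4 - 1*(-286) = 4 + 286 = 290)
l = 108 (l = (290 - 417) + 235 = -127 + 235 = 108)
o(-26)*(l + (-715 - 266)/(-70 - 498)) = -26*(108 + (-715 - 266)/(-70 - 498)) = -26*(108 - 981/(-568)) = -26*(108 - 981*(-1/568)) = -26*(108 + 981/568) = -26*62325/568 = -810225/284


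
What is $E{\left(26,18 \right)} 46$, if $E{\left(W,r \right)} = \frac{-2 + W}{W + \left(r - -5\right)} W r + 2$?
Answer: $\frac{521180}{49} \approx 10636.0$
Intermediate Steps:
$E{\left(W,r \right)} = 2 + \frac{W r \left(-2 + W\right)}{5 + W + r}$ ($E{\left(W,r \right)} = \frac{-2 + W}{W + \left(r + 5\right)} W r + 2 = \frac{-2 + W}{W + \left(5 + r\right)} W r + 2 = \frac{-2 + W}{5 + W + r} W r + 2 = \frac{W \left(-2 + W\right)}{5 + W + r} r + 2 = \frac{W r \left(-2 + W\right)}{5 + W + r} + 2 = 2 + \frac{W r \left(-2 + W\right)}{5 + W + r}$)
$E{\left(26,18 \right)} 46 = \frac{10 + 2 \cdot 26 + 2 \cdot 18 + 18 \cdot 26^{2} - 52 \cdot 18}{5 + 26 + 18} \cdot 46 = \frac{10 + 52 + 36 + 18 \cdot 676 - 936}{49} \cdot 46 = \frac{10 + 52 + 36 + 12168 - 936}{49} \cdot 46 = \frac{1}{49} \cdot 11330 \cdot 46 = \frac{11330}{49} \cdot 46 = \frac{521180}{49}$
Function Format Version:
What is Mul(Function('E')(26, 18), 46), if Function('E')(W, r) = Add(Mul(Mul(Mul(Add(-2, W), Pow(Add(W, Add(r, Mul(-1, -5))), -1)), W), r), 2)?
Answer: Rational(521180, 49) ≈ 10636.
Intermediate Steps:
Function('E')(W, r) = Add(2, Mul(W, r, Pow(Add(5, W, r), -1), Add(-2, W))) (Function('E')(W, r) = Add(Mul(Mul(Mul(Add(-2, W), Pow(Add(W, Add(r, 5)), -1)), W), r), 2) = Add(Mul(Mul(Mul(Add(-2, W), Pow(Add(W, Add(5, r)), -1)), W), r), 2) = Add(Mul(Mul(Mul(Add(-2, W), Pow(Add(5, W, r), -1)), W), r), 2) = Add(Mul(Mul(Mul(Pow(Add(5, W, r), -1), Add(-2, W)), W), r), 2) = Add(Mul(Mul(W, Pow(Add(5, W, r), -1), Add(-2, W)), r), 2) = Add(Mul(W, r, Pow(Add(5, W, r), -1), Add(-2, W)), 2) = Add(2, Mul(W, r, Pow(Add(5, W, r), -1), Add(-2, W))))
Mul(Function('E')(26, 18), 46) = Mul(Mul(Pow(Add(5, 26, 18), -1), Add(10, Mul(2, 26), Mul(2, 18), Mul(18, Pow(26, 2)), Mul(-2, 26, 18))), 46) = Mul(Mul(Pow(49, -1), Add(10, 52, 36, Mul(18, 676), -936)), 46) = Mul(Mul(Rational(1, 49), Add(10, 52, 36, 12168, -936)), 46) = Mul(Mul(Rational(1, 49), 11330), 46) = Mul(Rational(11330, 49), 46) = Rational(521180, 49)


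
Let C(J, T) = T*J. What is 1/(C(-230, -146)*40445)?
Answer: 1/1358143100 ≈ 7.3630e-10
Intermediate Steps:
C(J, T) = J*T
1/(C(-230, -146)*40445) = 1/(-230*(-146)*40445) = (1/40445)/33580 = (1/33580)*(1/40445) = 1/1358143100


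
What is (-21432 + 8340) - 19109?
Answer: -32201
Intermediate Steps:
(-21432 + 8340) - 19109 = -13092 - 19109 = -32201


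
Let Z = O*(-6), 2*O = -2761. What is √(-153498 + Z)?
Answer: 3*I*√16135 ≈ 381.07*I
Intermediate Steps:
O = -2761/2 (O = (½)*(-2761) = -2761/2 ≈ -1380.5)
Z = 8283 (Z = -2761/2*(-6) = 8283)
√(-153498 + Z) = √(-153498 + 8283) = √(-145215) = 3*I*√16135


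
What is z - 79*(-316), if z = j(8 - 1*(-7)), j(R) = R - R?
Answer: 24964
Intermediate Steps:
j(R) = 0
z = 0
z - 79*(-316) = 0 - 79*(-316) = 0 + 24964 = 24964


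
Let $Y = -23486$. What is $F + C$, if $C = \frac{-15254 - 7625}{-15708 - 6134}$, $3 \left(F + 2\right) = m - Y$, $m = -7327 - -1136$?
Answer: $\frac{125898325}{21842} \approx 5764.0$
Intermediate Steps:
$m = -6191$ ($m = -7327 + 1136 = -6191$)
$F = 5763$ ($F = -2 + \frac{-6191 - -23486}{3} = -2 + \frac{-6191 + 23486}{3} = -2 + \frac{1}{3} \cdot 17295 = -2 + 5765 = 5763$)
$C = \frac{22879}{21842}$ ($C = - \frac{22879}{-21842} = \left(-22879\right) \left(- \frac{1}{21842}\right) = \frac{22879}{21842} \approx 1.0475$)
$F + C = 5763 + \frac{22879}{21842} = \frac{125898325}{21842}$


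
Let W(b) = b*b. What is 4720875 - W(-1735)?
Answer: 1710650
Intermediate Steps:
W(b) = b²
4720875 - W(-1735) = 4720875 - 1*(-1735)² = 4720875 - 1*3010225 = 4720875 - 3010225 = 1710650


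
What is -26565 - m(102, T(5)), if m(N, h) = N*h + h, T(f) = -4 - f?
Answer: -25638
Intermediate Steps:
m(N, h) = h + N*h
-26565 - m(102, T(5)) = -26565 - (-4 - 1*5)*(1 + 102) = -26565 - (-4 - 5)*103 = -26565 - (-9)*103 = -26565 - 1*(-927) = -26565 + 927 = -25638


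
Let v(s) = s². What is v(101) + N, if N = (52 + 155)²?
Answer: 53050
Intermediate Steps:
N = 42849 (N = 207² = 42849)
v(101) + N = 101² + 42849 = 10201 + 42849 = 53050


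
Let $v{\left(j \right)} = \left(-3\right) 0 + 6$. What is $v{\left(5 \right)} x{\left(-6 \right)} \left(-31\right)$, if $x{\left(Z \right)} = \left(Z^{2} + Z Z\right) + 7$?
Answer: $-14694$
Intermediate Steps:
$v{\left(j \right)} = 6$ ($v{\left(j \right)} = 0 + 6 = 6$)
$x{\left(Z \right)} = 7 + 2 Z^{2}$ ($x{\left(Z \right)} = \left(Z^{2} + Z^{2}\right) + 7 = 2 Z^{2} + 7 = 7 + 2 Z^{2}$)
$v{\left(5 \right)} x{\left(-6 \right)} \left(-31\right) = 6 \left(7 + 2 \left(-6\right)^{2}\right) \left(-31\right) = 6 \left(7 + 2 \cdot 36\right) \left(-31\right) = 6 \left(7 + 72\right) \left(-31\right) = 6 \cdot 79 \left(-31\right) = 474 \left(-31\right) = -14694$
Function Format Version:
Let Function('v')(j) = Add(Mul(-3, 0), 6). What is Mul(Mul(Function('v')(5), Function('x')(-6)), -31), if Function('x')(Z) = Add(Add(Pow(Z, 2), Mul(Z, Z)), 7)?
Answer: -14694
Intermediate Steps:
Function('v')(j) = 6 (Function('v')(j) = Add(0, 6) = 6)
Function('x')(Z) = Add(7, Mul(2, Pow(Z, 2))) (Function('x')(Z) = Add(Add(Pow(Z, 2), Pow(Z, 2)), 7) = Add(Mul(2, Pow(Z, 2)), 7) = Add(7, Mul(2, Pow(Z, 2))))
Mul(Mul(Function('v')(5), Function('x')(-6)), -31) = Mul(Mul(6, Add(7, Mul(2, Pow(-6, 2)))), -31) = Mul(Mul(6, Add(7, Mul(2, 36))), -31) = Mul(Mul(6, Add(7, 72)), -31) = Mul(Mul(6, 79), -31) = Mul(474, -31) = -14694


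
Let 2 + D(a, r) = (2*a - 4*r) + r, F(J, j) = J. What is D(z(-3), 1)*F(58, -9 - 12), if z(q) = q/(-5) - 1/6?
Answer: -3596/15 ≈ -239.73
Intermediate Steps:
z(q) = -⅙ - q/5 (z(q) = q*(-⅕) - 1*⅙ = -q/5 - ⅙ = -⅙ - q/5)
D(a, r) = -2 - 3*r + 2*a (D(a, r) = -2 + ((2*a - 4*r) + r) = -2 + ((-4*r + 2*a) + r) = -2 + (-3*r + 2*a) = -2 - 3*r + 2*a)
D(z(-3), 1)*F(58, -9 - 12) = (-2 - 3*1 + 2*(-⅙ - ⅕*(-3)))*58 = (-2 - 3 + 2*(-⅙ + ⅗))*58 = (-2 - 3 + 2*(13/30))*58 = (-2 - 3 + 13/15)*58 = -62/15*58 = -3596/15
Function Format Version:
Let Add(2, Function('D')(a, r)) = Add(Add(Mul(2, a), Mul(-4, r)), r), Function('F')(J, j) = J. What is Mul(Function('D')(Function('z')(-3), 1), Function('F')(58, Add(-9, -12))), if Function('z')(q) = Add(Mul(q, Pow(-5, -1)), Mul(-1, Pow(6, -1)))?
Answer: Rational(-3596, 15) ≈ -239.73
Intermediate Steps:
Function('z')(q) = Add(Rational(-1, 6), Mul(Rational(-1, 5), q)) (Function('z')(q) = Add(Mul(q, Rational(-1, 5)), Mul(-1, Rational(1, 6))) = Add(Mul(Rational(-1, 5), q), Rational(-1, 6)) = Add(Rational(-1, 6), Mul(Rational(-1, 5), q)))
Function('D')(a, r) = Add(-2, Mul(-3, r), Mul(2, a)) (Function('D')(a, r) = Add(-2, Add(Add(Mul(2, a), Mul(-4, r)), r)) = Add(-2, Add(Add(Mul(-4, r), Mul(2, a)), r)) = Add(-2, Add(Mul(-3, r), Mul(2, a))) = Add(-2, Mul(-3, r), Mul(2, a)))
Mul(Function('D')(Function('z')(-3), 1), Function('F')(58, Add(-9, -12))) = Mul(Add(-2, Mul(-3, 1), Mul(2, Add(Rational(-1, 6), Mul(Rational(-1, 5), -3)))), 58) = Mul(Add(-2, -3, Mul(2, Add(Rational(-1, 6), Rational(3, 5)))), 58) = Mul(Add(-2, -3, Mul(2, Rational(13, 30))), 58) = Mul(Add(-2, -3, Rational(13, 15)), 58) = Mul(Rational(-62, 15), 58) = Rational(-3596, 15)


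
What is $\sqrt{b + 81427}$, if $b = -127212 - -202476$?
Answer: $\sqrt{156691} \approx 395.84$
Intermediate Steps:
$b = 75264$ ($b = -127212 + 202476 = 75264$)
$\sqrt{b + 81427} = \sqrt{75264 + 81427} = \sqrt{156691}$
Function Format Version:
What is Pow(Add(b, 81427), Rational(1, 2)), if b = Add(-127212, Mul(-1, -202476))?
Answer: Pow(156691, Rational(1, 2)) ≈ 395.84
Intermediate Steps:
b = 75264 (b = Add(-127212, 202476) = 75264)
Pow(Add(b, 81427), Rational(1, 2)) = Pow(Add(75264, 81427), Rational(1, 2)) = Pow(156691, Rational(1, 2))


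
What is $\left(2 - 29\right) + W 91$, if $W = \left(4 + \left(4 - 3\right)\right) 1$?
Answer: $428$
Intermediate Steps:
$W = 5$ ($W = \left(4 + 1\right) 1 = 5 \cdot 1 = 5$)
$\left(2 - 29\right) + W 91 = \left(2 - 29\right) + 5 \cdot 91 = -27 + 455 = 428$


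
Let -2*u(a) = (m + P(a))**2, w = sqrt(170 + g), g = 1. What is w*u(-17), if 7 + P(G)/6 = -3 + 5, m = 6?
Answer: -864*sqrt(19) ≈ -3766.1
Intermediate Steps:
w = 3*sqrt(19) (w = sqrt(170 + 1) = sqrt(171) = 3*sqrt(19) ≈ 13.077)
P(G) = -30 (P(G) = -42 + 6*(-3 + 5) = -42 + 6*2 = -42 + 12 = -30)
u(a) = -288 (u(a) = -(6 - 30)**2/2 = -1/2*(-24)**2 = -1/2*576 = -288)
w*u(-17) = (3*sqrt(19))*(-288) = -864*sqrt(19)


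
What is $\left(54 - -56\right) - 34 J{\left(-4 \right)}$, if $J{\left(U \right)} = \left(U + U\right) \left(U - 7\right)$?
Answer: $-2882$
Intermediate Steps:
$J{\left(U \right)} = 2 U \left(-7 + U\right)$
$\left(54 - -56\right) - 34 J{\left(-4 \right)} = \left(54 - -56\right) - 34 \cdot 2 \left(-4\right) \left(-7 - 4\right) = \left(54 + 56\right) - 34 \cdot 2 \left(-4\right) \left(-11\right) = 110 - 2992 = -2882$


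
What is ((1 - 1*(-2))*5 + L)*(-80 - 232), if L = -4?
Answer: -3432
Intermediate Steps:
((1 - 1*(-2))*5 + L)*(-80 - 232) = ((1 - 1*(-2))*5 - 4)*(-80 - 232) = ((1 + 2)*5 - 4)*(-312) = (3*5 - 4)*(-312) = (15 - 4)*(-312) = 11*(-312) = -3432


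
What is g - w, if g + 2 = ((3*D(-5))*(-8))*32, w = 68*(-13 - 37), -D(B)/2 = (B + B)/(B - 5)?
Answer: 4934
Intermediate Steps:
D(B) = -4*B/(-5 + B) (D(B) = -2*(B + B)/(B - 5) = -2*2*B/(-5 + B) = -4*B/(-5 + B))
w = -3400 (w = 68*(-50) = -3400)
g = 1534 (g = -2 + ((3*(-4*(-5)/(-5 - 5)))*(-8))*32 = -2 + ((3*(-4*(-5)/(-10)))*(-8))*32 = -2 + ((3*(-4*(-5)*(-1/10)))*(-8))*32 = -2 + ((3*(-2))*(-8))*32 = -2 - 6*(-8)*32 = -2 + 48*32 = -2 + 1536 = 1534)
g - w = 1534 - 1*(-3400) = 1534 + 3400 = 4934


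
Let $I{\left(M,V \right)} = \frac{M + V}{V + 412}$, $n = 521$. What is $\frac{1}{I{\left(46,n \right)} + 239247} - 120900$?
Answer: $- \frac{8995686125089}{74406006} \approx -1.209 \cdot 10^{5}$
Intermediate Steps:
$I{\left(M,V \right)} = \frac{M + V}{412 + V}$
$\frac{1}{I{\left(46,n \right)} + 239247} - 120900 = \frac{1}{\frac{46 + 521}{412 + 521} + 239247} - 120900 = \frac{1}{\frac{1}{933} \cdot 567 + 239247} - 120900 = \frac{1}{\frac{189}{311} + 239247} - 120900 = \frac{1}{\frac{74406006}{311}} - 120900 = \frac{311}{74406006} - 120900 = - \frac{8995686125089}{74406006}$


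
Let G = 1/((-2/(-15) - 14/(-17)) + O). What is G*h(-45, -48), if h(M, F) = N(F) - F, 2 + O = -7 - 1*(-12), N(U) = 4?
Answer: 13260/1009 ≈ 13.142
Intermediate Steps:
O = 3 (O = -2 + (-7 - 1*(-12)) = -2 + (-7 + 12) = -2 + 5 = 3)
h(M, F) = 4 - F
G = 255/1009 (G = 1/((-2/(-15) - 14/(-17)) + 3) = 1/((-2*(-1/15) - 14*(-1/17)) + 3) = 1/((2/15 + 14/17) + 3) = 1/(244/255 + 3) = 1/(1009/255) = 255/1009 ≈ 0.25273)
G*h(-45, -48) = 255*(4 - 1*(-48))/1009 = 255*(4 + 48)/1009 = (255/1009)*52 = 13260/1009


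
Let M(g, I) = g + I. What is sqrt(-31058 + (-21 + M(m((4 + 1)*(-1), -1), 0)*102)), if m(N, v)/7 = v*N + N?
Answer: I*sqrt(31079) ≈ 176.29*I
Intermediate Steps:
m(N, v) = 7*N + 7*N*v (m(N, v) = 7*(v*N + N) = 7*(N*v + N) = 7*(N + N*v) = 7*N + 7*N*v)
M(g, I) = I + g
sqrt(-31058 + (-21 + M(m((4 + 1)*(-1), -1), 0)*102)) = sqrt(-31058 + (-21 + (0 + 7*((4 + 1)*(-1))*(1 - 1))*102)) = sqrt(-31058 + (-21 + (0 + 7*(5*(-1))*0)*102)) = sqrt(-31058 + (-21 + (0 + 7*(-5)*0)*102)) = sqrt(-31058 + (-21 + (0 + 0)*102)) = sqrt(-31058 + (-21 + 0*102)) = sqrt(-31058 + (-21 + 0)) = sqrt(-31058 - 21) = sqrt(-31079) = I*sqrt(31079)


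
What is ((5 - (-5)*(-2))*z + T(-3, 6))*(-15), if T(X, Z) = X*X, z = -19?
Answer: -1560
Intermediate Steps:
T(X, Z) = X²
((5 - (-5)*(-2))*z + T(-3, 6))*(-15) = ((5 - (-5)*(-2))*(-19) + (-3)²)*(-15) = ((5 - 1*10)*(-19) + 9)*(-15) = ((5 - 10)*(-19) + 9)*(-15) = (-5*(-19) + 9)*(-15) = (95 + 9)*(-15) = 104*(-15) = -1560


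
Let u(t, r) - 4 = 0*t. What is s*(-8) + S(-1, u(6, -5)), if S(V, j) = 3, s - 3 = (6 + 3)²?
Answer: -669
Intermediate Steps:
u(t, r) = 4 (u(t, r) = 4 + 0*t = 4 + 0 = 4)
s = 84 (s = 3 + (6 + 3)² = 3 + 9² = 3 + 81 = 84)
s*(-8) + S(-1, u(6, -5)) = 84*(-8) + 3 = -672 + 3 = -669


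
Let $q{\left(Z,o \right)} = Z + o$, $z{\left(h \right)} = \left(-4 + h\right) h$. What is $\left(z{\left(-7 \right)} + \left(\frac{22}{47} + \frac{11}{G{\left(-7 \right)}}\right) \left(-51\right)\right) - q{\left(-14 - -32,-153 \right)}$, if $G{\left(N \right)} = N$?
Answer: $\frac{88261}{329} \approx 268.27$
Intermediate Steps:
$z{\left(h \right)} = h \left(-4 + h\right)$
$\left(z{\left(-7 \right)} + \left(\frac{22}{47} + \frac{11}{G{\left(-7 \right)}}\right) \left(-51\right)\right) - q{\left(-14 - -32,-153 \right)} = \left(- 7 \left(-4 - 7\right) + \left(\frac{22}{47} + \frac{11}{-7}\right) \left(-51\right)\right) - \left(\left(-14 - -32\right) - 153\right) = \left(\left(-7\right) \left(-11\right) + \left(22 \cdot \frac{1}{47} + 11 \left(- \frac{1}{7}\right)\right) \left(-51\right)\right) - \left(\left(-14 + 32\right) - 153\right) = \left(77 + \left(\frac{22}{47} - \frac{11}{7}\right) \left(-51\right)\right) - \left(18 - 153\right) = \left(77 - - \frac{18513}{329}\right) - -135 = \left(77 + \frac{18513}{329}\right) + 135 = \frac{43846}{329} + 135 = \frac{88261}{329}$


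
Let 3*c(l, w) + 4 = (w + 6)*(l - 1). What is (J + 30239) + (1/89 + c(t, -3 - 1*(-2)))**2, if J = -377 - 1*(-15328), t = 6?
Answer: 358339366/7921 ≈ 45239.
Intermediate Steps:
c(l, w) = -4/3 + (-1 + l)*(6 + w)/3 (c(l, w) = -4/3 + ((w + 6)*(l - 1))/3 = -4/3 + ((6 + w)*(-1 + l))/3 = -4/3 + ((-1 + l)*(6 + w))/3 = -4/3 + (-1 + l)*(6 + w)/3)
J = 14951 (J = -377 + 15328 = 14951)
(J + 30239) + (1/89 + c(t, -3 - 1*(-2)))**2 = (14951 + 30239) + (1/89 + (-10/3 + 2*6 - (-3 - 1*(-2))/3 + (1/3)*6*(-3 - 1*(-2))))**2 = 45190 + (1/89 + (-10/3 + 12 - (-3 + 2)/3 + (1/3)*6*(-3 + 2)))**2 = 45190 + (1/89 + (-10/3 + 12 - 1/3*(-1) + (1/3)*6*(-1)))**2 = 45190 + (1/89 + (-10/3 + 12 + 1/3 - 2))**2 = 45190 + (1/89 + 7)**2 = 45190 + (624/89)**2 = 45190 + 389376/7921 = 358339366/7921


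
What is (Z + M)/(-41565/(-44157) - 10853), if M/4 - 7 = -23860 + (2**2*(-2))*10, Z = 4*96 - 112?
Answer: 351268935/39932863 ≈ 8.7965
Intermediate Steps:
Z = 272 (Z = 384 - 112 = 272)
M = -95732 (M = 28 + 4*(-23860 + (2**2*(-2))*10) = 28 + 4*(-23860 + (4*(-2))*10) = 28 + 4*(-23860 - 8*10) = 28 + 4*(-23860 - 80) = 28 + 4*(-23940) = 28 - 95760 = -95732)
(Z + M)/(-41565/(-44157) - 10853) = (272 - 95732)/(-41565/(-44157) - 10853) = -95460/(-41565*(-1/44157) - 10853) = -95460/(13855/14719 - 10853) = -95460/(-159731452/14719) = -95460*(-14719/159731452) = 351268935/39932863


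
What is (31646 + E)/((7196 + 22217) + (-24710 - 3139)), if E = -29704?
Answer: 971/782 ≈ 1.2417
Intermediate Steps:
(31646 + E)/((7196 + 22217) + (-24710 - 3139)) = (31646 - 29704)/((7196 + 22217) + (-24710 - 3139)) = 1942/(29413 - 27849) = 1942/1564 = 1942*(1/1564) = 971/782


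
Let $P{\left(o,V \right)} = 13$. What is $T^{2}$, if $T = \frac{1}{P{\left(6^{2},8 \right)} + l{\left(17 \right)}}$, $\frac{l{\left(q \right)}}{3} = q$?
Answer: $\frac{1}{4096} \approx 0.00024414$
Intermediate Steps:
$l{\left(q \right)} = 3 q$
$T = \frac{1}{64}$ ($T = \frac{1}{13 + 3 \cdot 17} = \frac{1}{13 + 51} = \frac{1}{64} \approx 0.015625$)
$T^{2} = \left(\frac{1}{64}\right)^{2} = \frac{1}{4096}$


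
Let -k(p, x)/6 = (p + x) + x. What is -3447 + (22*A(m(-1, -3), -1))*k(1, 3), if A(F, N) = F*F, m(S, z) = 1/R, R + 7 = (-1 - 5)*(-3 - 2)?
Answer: -1824387/529 ≈ -3448.7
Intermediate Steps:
k(p, x) = -12*x - 6*p (k(p, x) = -6*((p + x) + x) = -6*(p + 2*x) = -12*x - 6*p)
R = 23 (R = -7 + (-1 - 5)*(-3 - 2) = -7 - 6*(-5) = -7 + 30 = 23)
m(S, z) = 1/23
A(F, N) = F²
-3447 + (22*A(m(-1, -3), -1))*k(1, 3) = -3447 + (22*(1/23)²)*(-12*3 - 6*1) = -3447 + (22*(1/529))*(-36 - 6) = -3447 + (22/529)*(-42) = -3447 - 924/529 = -1824387/529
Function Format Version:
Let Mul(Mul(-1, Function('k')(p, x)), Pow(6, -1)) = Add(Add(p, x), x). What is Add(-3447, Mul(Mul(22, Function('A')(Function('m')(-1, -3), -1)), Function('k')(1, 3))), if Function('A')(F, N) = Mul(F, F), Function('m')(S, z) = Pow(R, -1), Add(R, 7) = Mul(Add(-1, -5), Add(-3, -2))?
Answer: Rational(-1824387, 529) ≈ -3448.7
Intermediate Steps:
Function('k')(p, x) = Add(Mul(-12, x), Mul(-6, p)) (Function('k')(p, x) = Mul(-6, Add(Add(p, x), x)) = Mul(-6, Add(p, Mul(2, x))) = Add(Mul(-12, x), Mul(-6, p)))
R = 23 (R = Add(-7, Mul(Add(-1, -5), Add(-3, -2))) = Add(-7, Mul(-6, -5)) = Add(-7, 30) = 23)
Function('m')(S, z) = Rational(1, 23) (Function('m')(S, z) = Pow(23, -1) = Rational(1, 23))
Function('A')(F, N) = Pow(F, 2)
Add(-3447, Mul(Mul(22, Function('A')(Function('m')(-1, -3), -1)), Function('k')(1, 3))) = Add(-3447, Mul(Mul(22, Pow(Rational(1, 23), 2)), Add(Mul(-12, 3), Mul(-6, 1)))) = Add(-3447, Mul(Mul(22, Rational(1, 529)), Add(-36, -6))) = Add(-3447, Mul(Rational(22, 529), -42)) = Add(-3447, Rational(-924, 529)) = Rational(-1824387, 529)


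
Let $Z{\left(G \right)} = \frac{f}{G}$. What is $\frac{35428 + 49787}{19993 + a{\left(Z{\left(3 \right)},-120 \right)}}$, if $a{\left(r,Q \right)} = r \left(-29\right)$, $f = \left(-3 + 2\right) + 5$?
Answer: $\frac{255645}{59863} \approx 4.2705$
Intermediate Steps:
$f = 4$ ($f = -1 + 5 = 4$)
$Z{\left(G \right)} = \frac{4}{G}$
$a{\left(r,Q \right)} = - 29 r$
$\frac{35428 + 49787}{19993 + a{\left(Z{\left(3 \right)},-120 \right)}} = \frac{35428 + 49787}{19993 - 29 \cdot \frac{4}{3}} = \frac{85215}{19993 - 29 \cdot 4 \cdot \frac{1}{3}} = \frac{85215}{19993 - \frac{116}{3}} = \frac{85215}{\frac{59863}{3}} = 85215 \cdot \frac{3}{59863} = \frac{255645}{59863}$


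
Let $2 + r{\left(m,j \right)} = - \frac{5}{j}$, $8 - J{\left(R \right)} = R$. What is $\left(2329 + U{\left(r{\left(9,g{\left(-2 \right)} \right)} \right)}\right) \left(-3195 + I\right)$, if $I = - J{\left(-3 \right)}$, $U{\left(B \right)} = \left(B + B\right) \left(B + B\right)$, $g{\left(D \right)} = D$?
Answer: $-7469980$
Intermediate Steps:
$J{\left(R \right)} = 8 - R$
$r{\left(m,j \right)} = -2 - \frac{5}{j}$
$U{\left(B \right)} = 4 B^{2}$ ($U{\left(B \right)} = 2 B 2 B = 4 B^{2}$)
$I = -11$ ($I = - (8 - -3) = - (8 + 3) = \left(-1\right) 11 = -11$)
$\left(2329 + U{\left(r{\left(9,g{\left(-2 \right)} \right)} \right)}\right) \left(-3195 + I\right) = \left(2329 + 4 \left(-2 - \frac{5}{-2}\right)^{2}\right) \left(-3195 - 11\right) = \left(2329 + 4 \left(-2 - - \frac{5}{2}\right)^{2}\right) \left(-3206\right) = \left(2329 + 4 \left(-2 + \frac{5}{2}\right)^{2}\right) \left(-3206\right) = \left(2329 + \frac{4}{4}\right) \left(-3206\right) = \left(2329 + 4 \cdot \frac{1}{4}\right) \left(-3206\right) = \left(2329 + 1\right) \left(-3206\right) = 2330 \left(-3206\right) = -7469980$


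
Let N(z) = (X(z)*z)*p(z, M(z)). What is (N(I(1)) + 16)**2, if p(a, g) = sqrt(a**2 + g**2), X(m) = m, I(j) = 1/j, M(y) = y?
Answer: (16 + sqrt(2))**2 ≈ 303.25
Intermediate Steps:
N(z) = sqrt(2)*z**2*sqrt(z**2) (N(z) = (z*z)*sqrt(z**2 + z**2) = z**2*sqrt(2*z**2) = z**2*(sqrt(2)*sqrt(z**2)) = sqrt(2)*z**2*sqrt(z**2))
(N(I(1)) + 16)**2 = (sqrt(2)*(1/1)**2*sqrt((1/1)**2) + 16)**2 = (sqrt(2)*1**2*sqrt(1**2) + 16)**2 = (sqrt(2)*1*sqrt(1) + 16)**2 = (sqrt(2)*1*1 + 16)**2 = (sqrt(2) + 16)**2 = (16 + sqrt(2))**2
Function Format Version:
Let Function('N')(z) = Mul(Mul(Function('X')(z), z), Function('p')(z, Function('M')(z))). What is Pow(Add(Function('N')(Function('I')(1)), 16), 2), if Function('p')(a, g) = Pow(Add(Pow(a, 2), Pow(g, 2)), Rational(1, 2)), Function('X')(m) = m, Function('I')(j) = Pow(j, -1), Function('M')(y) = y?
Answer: Pow(Add(16, Pow(2, Rational(1, 2))), 2) ≈ 303.25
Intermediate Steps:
Function('N')(z) = Mul(Pow(2, Rational(1, 2)), Pow(z, 2), Pow(Pow(z, 2), Rational(1, 2))) (Function('N')(z) = Mul(Mul(z, z), Pow(Add(Pow(z, 2), Pow(z, 2)), Rational(1, 2))) = Mul(Pow(z, 2), Pow(Mul(2, Pow(z, 2)), Rational(1, 2))) = Mul(Pow(z, 2), Mul(Pow(2, Rational(1, 2)), Pow(Pow(z, 2), Rational(1, 2)))) = Mul(Pow(2, Rational(1, 2)), Pow(z, 2), Pow(Pow(z, 2), Rational(1, 2))))
Pow(Add(Function('N')(Function('I')(1)), 16), 2) = Pow(Add(Mul(Pow(2, Rational(1, 2)), Pow(Pow(1, -1), 2), Pow(Pow(Pow(1, -1), 2), Rational(1, 2))), 16), 2) = Pow(Add(Mul(Pow(2, Rational(1, 2)), Pow(1, 2), Pow(Pow(1, 2), Rational(1, 2))), 16), 2) = Pow(Add(Mul(Pow(2, Rational(1, 2)), 1, Pow(1, Rational(1, 2))), 16), 2) = Pow(Add(Mul(Pow(2, Rational(1, 2)), 1, 1), 16), 2) = Pow(Add(Pow(2, Rational(1, 2)), 16), 2) = Pow(Add(16, Pow(2, Rational(1, 2))), 2)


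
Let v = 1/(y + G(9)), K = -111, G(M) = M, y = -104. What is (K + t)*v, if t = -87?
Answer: 198/95 ≈ 2.0842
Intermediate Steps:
v = -1/95 (v = 1/(-104 + 9) = 1/(-95) = -1/95 ≈ -0.010526)
(K + t)*v = (-111 - 87)*(-1/95) = -198*(-1/95) = 198/95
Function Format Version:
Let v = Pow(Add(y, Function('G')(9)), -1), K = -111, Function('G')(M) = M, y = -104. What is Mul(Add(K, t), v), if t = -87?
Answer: Rational(198, 95) ≈ 2.0842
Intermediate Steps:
v = Rational(-1, 95) (v = Pow(Add(-104, 9), -1) = Pow(-95, -1) = Rational(-1, 95) ≈ -0.010526)
Mul(Add(K, t), v) = Mul(Add(-111, -87), Rational(-1, 95)) = Mul(-198, Rational(-1, 95)) = Rational(198, 95)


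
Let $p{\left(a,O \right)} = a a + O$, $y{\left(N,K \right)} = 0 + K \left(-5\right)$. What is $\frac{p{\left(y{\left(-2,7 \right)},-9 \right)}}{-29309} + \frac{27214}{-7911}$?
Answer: $- \frac{807234902}{231863499} \approx -3.4815$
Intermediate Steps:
$y{\left(N,K \right)} = - 5 K$ ($y{\left(N,K \right)} = 0 - 5 K = - 5 K$)
$p{\left(a,O \right)} = O + a^{2}$ ($p{\left(a,O \right)} = a^{2} + O = O + a^{2}$)
$\frac{p{\left(y{\left(-2,7 \right)},-9 \right)}}{-29309} + \frac{27214}{-7911} = \frac{-9 + \left(\left(-5\right) 7\right)^{2}}{-29309} + \frac{27214}{-7911} = \left(-9 + \left(-35\right)^{2}\right) \left(- \frac{1}{29309}\right) + 27214 \left(- \frac{1}{7911}\right) = \left(-9 + 1225\right) \left(- \frac{1}{29309}\right) - \frac{27214}{7911} = 1216 \left(- \frac{1}{29309}\right) - \frac{27214}{7911} = - \frac{1216}{29309} - \frac{27214}{7911} = - \frac{807234902}{231863499}$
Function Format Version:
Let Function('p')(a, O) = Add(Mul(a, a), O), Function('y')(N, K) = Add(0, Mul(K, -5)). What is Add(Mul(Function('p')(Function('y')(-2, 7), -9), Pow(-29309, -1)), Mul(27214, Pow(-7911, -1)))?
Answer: Rational(-807234902, 231863499) ≈ -3.4815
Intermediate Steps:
Function('y')(N, K) = Mul(-5, K) (Function('y')(N, K) = Add(0, Mul(-5, K)) = Mul(-5, K))
Function('p')(a, O) = Add(O, Pow(a, 2)) (Function('p')(a, O) = Add(Pow(a, 2), O) = Add(O, Pow(a, 2)))
Add(Mul(Function('p')(Function('y')(-2, 7), -9), Pow(-29309, -1)), Mul(27214, Pow(-7911, -1))) = Add(Mul(Add(-9, Pow(Mul(-5, 7), 2)), Pow(-29309, -1)), Mul(27214, Pow(-7911, -1))) = Add(Mul(Add(-9, Pow(-35, 2)), Rational(-1, 29309)), Mul(27214, Rational(-1, 7911))) = Add(Mul(Add(-9, 1225), Rational(-1, 29309)), Rational(-27214, 7911)) = Add(Mul(1216, Rational(-1, 29309)), Rational(-27214, 7911)) = Add(Rational(-1216, 29309), Rational(-27214, 7911)) = Rational(-807234902, 231863499)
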